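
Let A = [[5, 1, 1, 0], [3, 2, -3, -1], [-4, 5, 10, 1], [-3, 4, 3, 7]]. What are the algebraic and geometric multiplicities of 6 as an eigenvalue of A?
algebraic multiplicity 4, geometric multiplicity 2

The characteristic polynomial is (x - 6)^4, so the factor x - 6 appears with exponent 4: the algebraic multiplicity is 4.

rank(A - 6I) = 2, so the eigenspace has dimension 4 - 2 = 2: the geometric multiplicity is 2.

Since 2 < 4, A is not diagonalizable.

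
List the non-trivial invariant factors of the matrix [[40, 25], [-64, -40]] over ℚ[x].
The Jordan structure of A has elementary divisors x^2. Arranging the block sizes at each eigenvalue in decreasing order and taking row products gives the invariant factors.

Invariant factors (smallest first, each dividing the next): x^2.

Check: the last factor x^2 is the minimal polynomial, and the product x^2 is the characteristic polynomial.

x^2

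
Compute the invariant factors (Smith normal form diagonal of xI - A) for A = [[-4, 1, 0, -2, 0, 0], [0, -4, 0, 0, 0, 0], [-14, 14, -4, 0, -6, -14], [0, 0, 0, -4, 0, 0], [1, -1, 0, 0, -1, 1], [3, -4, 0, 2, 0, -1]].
x + 4, x + 4, (x + 1)^2(x + 4)^2

The Jordan structure of A has elementary divisors (x + 4)^2, (x + 4), (x + 4), (x + 1)^2. Arranging the block sizes at each eigenvalue in decreasing order and taking row products gives the invariant factors.

Invariant factors (smallest first, each dividing the next): x + 4, x + 4, (x + 1)^2(x + 4)^2.

Check: the last factor (x + 1)^2(x + 4)^2 is the minimal polynomial, and the product (x + 1)^2(x + 4)^4 is the characteristic polynomial.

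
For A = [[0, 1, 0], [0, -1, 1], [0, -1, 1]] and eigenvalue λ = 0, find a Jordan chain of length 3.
v_1 = [[2, 1, 2]]^T, v_2 = [[1, 1, 1]]^T, v_3 = [[1, 0, 0]]^T

We seek v_1 ∈ ker(A^3) \ ker(A^2), then set v_{i+1} = A v_i.

One such chain is v_1 = [[2, 1, 2]]^T, v_2 = [[1, 1, 1]]^T, v_3 = [[1, 0, 0]]^T. Check: A v_3 = [[0, 0, 0]]^T = 0.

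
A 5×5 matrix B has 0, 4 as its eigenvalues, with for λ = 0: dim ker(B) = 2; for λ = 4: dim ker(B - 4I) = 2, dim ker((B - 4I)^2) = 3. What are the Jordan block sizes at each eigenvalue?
Jordan blocks: (0, 1), (0, 1), (4, 2), (4, 1)

λ = 0: successive nullity increments [2] count blocks of size ≥ k; block sizes are [1, 1].
λ = 4: successive nullity increments [2, 1] count blocks of size ≥ k; block sizes are [2, 1].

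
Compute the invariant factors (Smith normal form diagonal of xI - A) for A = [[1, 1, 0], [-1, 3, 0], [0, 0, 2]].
x - 2, (x - 2)^2

The Jordan structure of A has elementary divisors (x - 2)^2, (x - 2). Arranging the block sizes at each eigenvalue in decreasing order and taking row products gives the invariant factors.

Invariant factors (smallest first, each dividing the next): x - 2, (x - 2)^2.

Check: the last factor (x - 2)^2 is the minimal polynomial, and the product (x - 2)^3 is the characteristic polynomial.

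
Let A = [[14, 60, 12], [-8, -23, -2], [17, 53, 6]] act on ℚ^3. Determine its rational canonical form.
The invariant factors of A (the non-unit diagonal entries of the Smith normal form of xI - A over ℚ[x]) are (x + 1)(x^2 + 2x + 4), each dividing the next. The characteristic polynomial is their product, (x + 1)(x^2 + 2x + 4).

The rational canonical form is the block-diagonal matrix of companion matrices C(f_i):
R = [[0, 0, -4], [1, 0, -6], [0, 1, -3]].

Note the characteristic polynomial does not split into linear factors over ℚ, so A has no Jordan form over ℚ; the rational canonical form exists over any field.

R = [[0, 0, -4], [1, 0, -6], [0, 1, -3]]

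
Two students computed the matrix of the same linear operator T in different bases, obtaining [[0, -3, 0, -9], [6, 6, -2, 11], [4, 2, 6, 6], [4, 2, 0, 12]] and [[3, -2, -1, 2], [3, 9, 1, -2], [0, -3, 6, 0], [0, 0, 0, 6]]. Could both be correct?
Two matrices over a field are similar if and only if they have the same invariant factors.

Both A and B have characteristic polynomial (x - 6)^4 and minimal polynomial (x - 6)^3. Computing further, both have invariant factors x - 6, (x - 6)^3. Hence A and B are similar.

Yes.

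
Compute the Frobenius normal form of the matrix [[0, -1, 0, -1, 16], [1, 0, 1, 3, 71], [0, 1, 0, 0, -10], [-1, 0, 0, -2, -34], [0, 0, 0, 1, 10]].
The invariant factors of A (the non-unit diagonal entries of the Smith normal form of xI - A over ℚ[x]) are (x - 4)^2(x^3 - 3x - 1), each dividing the next. The characteristic polynomial is their product, (x - 4)^2(x^3 - 3x - 1).

The rational canonical form is the block-diagonal matrix of companion matrices C(f_i):
R = [[0, 0, 0, 0, 16], [1, 0, 0, 0, 40], [0, 1, 0, 0, -23], [0, 0, 1, 0, -13], [0, 0, 0, 1, 8]].

Note the characteristic polynomial does not split into linear factors over ℚ, so A has no Jordan form over ℚ; the rational canonical form exists over any field.

R = [[0, 0, 0, 0, 16], [1, 0, 0, 0, 40], [0, 1, 0, 0, -23], [0, 0, 1, 0, -13], [0, 0, 0, 1, 8]]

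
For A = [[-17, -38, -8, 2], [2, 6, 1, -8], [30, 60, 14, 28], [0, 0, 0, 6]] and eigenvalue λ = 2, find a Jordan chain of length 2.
v_1 = [[-2, 0, 5, 0]]^T, v_2 = [[-2, 1, 0, 0]]^T

We seek v_1 ∈ ker((A - 2I)^2) \ ker(A - 2I), then set v_{i+1} = (A - 2I) v_i.

One such chain is v_1 = [[-2, 0, 5, 0]]^T, v_2 = [[-2, 1, 0, 0]]^T. Check: (A - 2I) v_2 = [[0, 0, 0, 0]]^T = 0.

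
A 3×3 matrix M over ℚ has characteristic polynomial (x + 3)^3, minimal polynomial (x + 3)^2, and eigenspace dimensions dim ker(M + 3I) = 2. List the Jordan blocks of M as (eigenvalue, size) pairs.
Jordan blocks: (-3, 2), (-3, 1)

λ = -3: algebraic multiplicity 3 (exponent in χ_M), largest block size 2 (exponent in m_M), 2 blocks (geometric multiplicity). These force block sizes [2, 1].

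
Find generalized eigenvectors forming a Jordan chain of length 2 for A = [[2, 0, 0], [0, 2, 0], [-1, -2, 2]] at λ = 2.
We seek v_1 ∈ ker((A - 2I)^2) \ ker(A - 2I), then set v_{i+1} = (A - 2I) v_i.

One such chain is v_1 = [[-3, 2, 1]]^T, v_2 = [[0, 0, -1]]^T. Check: (A - 2I) v_2 = [[0, 0, 0]]^T = 0.

v_1 = [[-3, 2, 1]]^T, v_2 = [[0, 0, -1]]^T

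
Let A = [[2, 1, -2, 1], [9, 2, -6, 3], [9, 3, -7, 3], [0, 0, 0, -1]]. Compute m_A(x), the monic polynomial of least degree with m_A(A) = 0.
The characteristic polynomial factors as (x + 1)^4. The minimal polynomial is ∏(x - λ)^{k_λ} where k_λ is the size of the largest Jordan block at λ.

For λ = -1: rank(A + I) = 1, and the largest Jordan block has size 2 (the smallest k with rank((A + I)^k) = rank((A + I)^(k+1))).

So m_A(x) = (x + 1)^2.

m_A(x) = (x + 1)^2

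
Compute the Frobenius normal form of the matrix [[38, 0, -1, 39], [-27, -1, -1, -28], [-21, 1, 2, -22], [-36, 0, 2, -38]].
R = [[0, 0, 0, 40], [1, 0, 0, -52], [0, 1, 0, 18], [0, 0, 1, 1]]

The invariant factors of A (the non-unit diagonal entries of the Smith normal form of xI - A over ℚ[x]) are (x - 2)^3(x + 5), each dividing the next. The characteristic polynomial is their product, (x - 2)^3(x + 5).

The rational canonical form is the block-diagonal matrix of companion matrices C(f_i):
R = [[0, 0, 0, 40], [1, 0, 0, -52], [0, 1, 0, 18], [0, 0, 1, 1]].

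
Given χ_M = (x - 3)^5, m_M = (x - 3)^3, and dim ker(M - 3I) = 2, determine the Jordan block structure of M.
λ = 3: algebraic multiplicity 5 (exponent in χ_M), largest block size 3 (exponent in m_M), 2 blocks (geometric multiplicity). These force block sizes [3, 2].

Jordan blocks: (3, 3), (3, 2)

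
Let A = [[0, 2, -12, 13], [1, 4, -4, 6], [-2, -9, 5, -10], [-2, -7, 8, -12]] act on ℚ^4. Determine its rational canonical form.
The invariant factors of A (the non-unit diagonal entries of the Smith normal form of xI - A over ℚ[x]) are (x + 3)(x^3 - 2x - 5), each dividing the next. The characteristic polynomial is their product, (x + 3)(x^3 - 2x - 5).

The rational canonical form is the block-diagonal matrix of companion matrices C(f_i):
R = [[0, 0, 0, 15], [1, 0, 0, 11], [0, 1, 0, 2], [0, 0, 1, -3]].

Note the characteristic polynomial does not split into linear factors over ℚ, so A has no Jordan form over ℚ; the rational canonical form exists over any field.

R = [[0, 0, 0, 15], [1, 0, 0, 11], [0, 1, 0, 2], [0, 0, 1, -3]]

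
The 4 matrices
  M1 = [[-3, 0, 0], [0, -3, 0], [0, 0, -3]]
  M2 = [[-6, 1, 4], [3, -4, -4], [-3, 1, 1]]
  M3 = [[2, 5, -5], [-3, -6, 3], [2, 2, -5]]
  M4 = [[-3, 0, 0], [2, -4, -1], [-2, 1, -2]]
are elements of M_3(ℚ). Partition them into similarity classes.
Characteristic polynomials: χ_{M1} = (x + 3)^3, χ_{M2} = (x + 3)^3, χ_{M3} = (x + 3)^3, χ_{M4} = (x + 3)^3.

{M1}: invariant factors x + 3, x + 3, x + 3.

{M2, M3, M4}: invariant factors x + 3, (x + 3)^2.

Matrices are similar if and only if their invariant-factor lists agree; the partition into similarity classes is {M1}, {M2, M3, M4}.

2 classes: {M1}, {M2, M3, M4}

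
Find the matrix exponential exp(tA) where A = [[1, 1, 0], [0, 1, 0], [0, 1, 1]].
A has Jordan form J = [[1, 1, 0], [0, 1, 0], [0, 0, 1]] with A = PJP^{-1}, so e^{tA} = P e^{tJ} P^{-1}.

For a Jordan block J_k(λ), e^{tJ_k(λ)} = e^{λt} · (I + tN + t^2 N^2/2! + ... + t^{k-1} N^{k-1}/(k-1)!) where N is the nilpotent superdiagonal part.

Assembling the blocks and conjugating back gives the entries of e^{tA} as shown above.

e^{tA} = [[e^{t}, t*e^{t}, 0], [0, e^{t}, 0], [0, t*e^{t}, e^{t}]]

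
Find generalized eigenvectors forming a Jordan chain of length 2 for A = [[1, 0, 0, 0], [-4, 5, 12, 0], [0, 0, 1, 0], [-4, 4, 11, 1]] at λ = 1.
We seek v_1 ∈ ker((A - I)^2) \ ker(A - I), then set v_{i+1} = (A - I) v_i.

One such chain is v_1 = [[1, -2, 1, -2]]^T, v_2 = [[0, 0, 0, -1]]^T. Check: (A - I) v_2 = [[0, 0, 0, 0]]^T = 0.

v_1 = [[1, -2, 1, -2]]^T, v_2 = [[0, 0, 0, -1]]^T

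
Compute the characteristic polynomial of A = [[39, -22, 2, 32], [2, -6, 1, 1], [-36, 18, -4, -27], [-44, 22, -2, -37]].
χ_A(x) = (x - 5)(x + 4)^2(x + 5)

xI - A = [[x - 39, 22, -2, -32], [-2, x + 6, -1, -1], [36, -18, x + 4, 27], [44, -22, 2, x + 37]].

Expanding det(xI - A) along the first row:
det(xI - A) = + (x - 39)·det([[x + 6, -1, -1], [-18, x + 4, 27], [-22, 2, x + 37]]) - (22)·det([[-2, -1, -1], [36, x + 4, 27], [44, 2, x + 37]]) + (-2)·det([[-2, x + 6, -1], [36, -18, 27], [44, -22, x + 37]]) - (-32)·det([[-2, x + 6, -1], [36, -18, x + 4], [44, -22, 2]]).

Evaluating gives χ_A(x) = x^4 + 8x^3 - 9x^2 - 200x - 400 = (x - 5)(x + 4)^2(x + 5).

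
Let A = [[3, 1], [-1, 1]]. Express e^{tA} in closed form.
A has Jordan form J = [[2, 1], [0, 2]] with A = PJP^{-1}, so e^{tA} = P e^{tJ} P^{-1}.

For a Jordan block J_k(λ), e^{tJ_k(λ)} = e^{λt} · (I + tN + t^2 N^2/2! + ... + t^{k-1} N^{k-1}/(k-1)!) where N is the nilpotent superdiagonal part.

Assembling the blocks and conjugating back gives the entries of e^{tA} as shown above.

e^{tA} = [[(t + 1)*e^{2*t}, t*e^{2*t}], [-t*e^{2*t}, (1 - t)*e^{2*t}]]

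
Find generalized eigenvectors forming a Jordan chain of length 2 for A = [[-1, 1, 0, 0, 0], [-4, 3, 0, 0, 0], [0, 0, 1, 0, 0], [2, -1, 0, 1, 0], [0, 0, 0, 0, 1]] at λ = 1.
We seek v_1 ∈ ker((A - I)^2) \ ker(A - I), then set v_{i+1} = (A - I) v_i.

One such chain is v_1 = [[0, 1, -1, 0, 0]]^T, v_2 = [[1, 2, 0, -1, 0]]^T. Check: (A - I) v_2 = [[0, 0, 0, 0, 0]]^T = 0.

v_1 = [[0, 1, -1, 0, 0]]^T, v_2 = [[1, 2, 0, -1, 0]]^T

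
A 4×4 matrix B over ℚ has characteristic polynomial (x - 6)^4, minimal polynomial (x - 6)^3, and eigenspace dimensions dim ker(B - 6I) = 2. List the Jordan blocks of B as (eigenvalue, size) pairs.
λ = 6: algebraic multiplicity 4 (exponent in χ_B), largest block size 3 (exponent in m_B), 2 blocks (geometric multiplicity). These force block sizes [3, 1].

Jordan blocks: (6, 3), (6, 1)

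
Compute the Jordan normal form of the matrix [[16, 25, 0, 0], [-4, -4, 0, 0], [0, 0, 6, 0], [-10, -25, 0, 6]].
J = [[6, 1, 0, 0], [0, 6, 0, 0], [0, 0, 6, 0], [0, 0, 0, 6]]

The characteristic polynomial is det(xI - A) = (x - 6)^4, so the eigenvalues are 6 (algebraic multiplicity 4).

For λ = 6: rank(A - 6I) = 1, rank((A - 6I)^2) = 0. The eigenspace has dimension 4 - 1 = 3, so there are 3 Jordan blocks; the rank sequence gives block sizes [2, 1, 1].

Assembling the blocks gives the Jordan form J above.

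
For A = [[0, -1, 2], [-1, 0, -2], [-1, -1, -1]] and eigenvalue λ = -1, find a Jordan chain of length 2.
v_1 = [[-1, 2, 2]]^T, v_2 = [[1, -1, -1]]^T

We seek v_1 ∈ ker((A + I)^2) \ ker(A + I), then set v_{i+1} = (A + I) v_i.

One such chain is v_1 = [[-1, 2, 2]]^T, v_2 = [[1, -1, -1]]^T. Check: (A + I) v_2 = [[0, 0, 0]]^T = 0.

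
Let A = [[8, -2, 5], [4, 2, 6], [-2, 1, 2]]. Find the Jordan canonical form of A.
The characteristic polynomial is det(xI - A) = (x - 4)^3, so the eigenvalues are 4 (algebraic multiplicity 3).

For λ = 4: rank(A - 4I) = 2, rank((A - 4I)^2) = 1, rank((A - 4I)^3) = 0. The eigenspace has dimension 3 - 2 = 1, so there is 1 Jordan block; the rank sequence gives block sizes [3].

Assembling the blocks gives the Jordan form J above.

J = [[4, 1, 0], [0, 4, 1], [0, 0, 4]]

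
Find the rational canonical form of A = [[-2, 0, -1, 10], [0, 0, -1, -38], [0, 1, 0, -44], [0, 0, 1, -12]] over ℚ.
R = [[-2, 0, 0, 0], [0, 0, 0, -50], [0, 1, 0, -45], [0, 0, 1, -12]]

The invariant factors of A (the non-unit diagonal entries of the Smith normal form of xI - A over ℚ[x]) are x + 2, (x + 2)(x + 5)^2, each dividing the next. The characteristic polynomial is their product, (x + 2)^2(x + 5)^2.

The rational canonical form is the block-diagonal matrix of companion matrices C(f_i):
R = [[-2, 0, 0, 0], [0, 0, 0, -50], [0, 1, 0, -45], [0, 0, 1, -12]].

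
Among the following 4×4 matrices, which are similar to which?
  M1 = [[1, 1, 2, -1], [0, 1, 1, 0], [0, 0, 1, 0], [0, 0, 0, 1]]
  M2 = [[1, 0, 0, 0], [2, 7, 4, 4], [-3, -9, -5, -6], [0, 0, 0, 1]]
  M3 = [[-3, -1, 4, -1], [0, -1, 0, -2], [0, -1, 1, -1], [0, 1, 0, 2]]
3 classes: {M1}, {M2}, {M3}

Characteristic polynomials: χ_{M1} = (x - 1)^4, χ_{M2} = (x - 1)^4, χ_{M3} = x(x - 1)^2(x + 3).

{M1}: invariant factors x - 1, (x - 1)^3.

{M2}: invariant factors x - 1, x - 1, (x - 1)^2.

{M3}: invariant factors x - 1, x(x - 1)(x + 3).

Matrices are similar if and only if their invariant-factor lists agree; the partition into similarity classes is {M1}, {M2}, {M3}.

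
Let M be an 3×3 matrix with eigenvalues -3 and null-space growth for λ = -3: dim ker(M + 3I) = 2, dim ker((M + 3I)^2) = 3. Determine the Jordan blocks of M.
Jordan blocks: (-3, 2), (-3, 1)

λ = -3: successive nullity increments [2, 1] count blocks of size ≥ k; block sizes are [2, 1].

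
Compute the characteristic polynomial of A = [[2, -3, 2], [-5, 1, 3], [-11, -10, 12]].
xI - A = [[x - 2, 3, -2], [5, x - 1, -3], [11, 10, x - 12]].

Expanding det(xI - A) along the first row:
det(xI - A) = + (x - 2)·det([[x - 1, -3], [10, x - 12]]) - (3)·det([[5, -3], [11, x - 12]]) + (-2)·det([[5, x - 1], [11, 10]]).

Evaluating gives χ_A(x) = x^3 - 15x^2 + 75x - 125 = (x - 5)^3.

χ_A(x) = (x - 5)^3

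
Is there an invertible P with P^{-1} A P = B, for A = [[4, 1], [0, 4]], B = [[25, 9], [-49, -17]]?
Yes.

Two matrices over a field are similar if and only if they have the same invariant factors.

Both A and B have characteristic polynomial (x - 4)^2 and minimal polynomial (x - 4)^2. Computing further, both have invariant factors (x - 4)^2. Hence A and B are similar.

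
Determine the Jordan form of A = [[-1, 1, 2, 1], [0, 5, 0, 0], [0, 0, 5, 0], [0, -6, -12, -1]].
The characteristic polynomial is det(xI - A) = (x - 5)^2(x + 1)^2, so the eigenvalues are -1 (algebraic multiplicity 2), 5 (algebraic multiplicity 2).

For λ = -1: rank(A + I) = 3, rank((A + I)^2) = 2. The eigenspace has dimension 4 - 3 = 1, so there is 1 Jordan block; the rank sequence gives block sizes [2].

For λ = 5: rank(A - 5I) = 2. The eigenspace has dimension 4 - 2 = 2, so there are 2 Jordan blocks; the rank sequence gives block sizes [1, 1].

Assembling the blocks gives the Jordan form J above.

J = [[-1, 1, 0, 0], [0, -1, 0, 0], [0, 0, 5, 0], [0, 0, 0, 5]]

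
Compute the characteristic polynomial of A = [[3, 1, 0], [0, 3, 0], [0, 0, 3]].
xI - A = [[x - 3, -1, 0], [0, x - 3, 0], [0, 0, x - 3]].

Expanding det(xI - A) along the first row:
det(xI - A) = + (x - 3)·det([[x - 3, 0], [0, x - 3]]) - (-1)·det([[0, 0], [0, x - 3]]) + (0)·det([[0, x - 3], [0, 0]]).

Evaluating gives χ_A(x) = x^3 - 9x^2 + 27x - 27 = (x - 3)^3.

χ_A(x) = (x - 3)^3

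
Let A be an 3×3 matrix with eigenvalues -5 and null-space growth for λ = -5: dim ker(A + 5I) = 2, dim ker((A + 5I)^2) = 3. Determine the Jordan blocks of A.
Jordan blocks: (-5, 2), (-5, 1)

λ = -5: successive nullity increments [2, 1] count blocks of size ≥ k; block sizes are [2, 1].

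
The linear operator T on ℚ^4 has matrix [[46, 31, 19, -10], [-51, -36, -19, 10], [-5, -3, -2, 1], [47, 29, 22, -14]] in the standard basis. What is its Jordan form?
The characteristic polynomial is det(xI - A) = (x - 2)^2(x + 5)^2, so the eigenvalues are -5 (algebraic multiplicity 2), 2 (algebraic multiplicity 2).

For λ = -5: rank(A + 5I) = 3, rank((A + 5I)^2) = 2. The eigenspace has dimension 4 - 3 = 1, so there is 1 Jordan block; the rank sequence gives block sizes [2].

For λ = 2: rank(A - 2I) = 3, rank((A - 2I)^2) = 2. The eigenspace has dimension 4 - 3 = 1, so there is 1 Jordan block; the rank sequence gives block sizes [2].

Assembling the blocks gives the Jordan form J above.

J = [[-5, 1, 0, 0], [0, -5, 0, 0], [0, 0, 2, 1], [0, 0, 0, 2]]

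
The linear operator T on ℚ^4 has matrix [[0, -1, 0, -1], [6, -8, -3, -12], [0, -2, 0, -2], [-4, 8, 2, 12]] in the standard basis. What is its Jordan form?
J = [[0, 1, 0, 0], [0, 0, 1, 0], [0, 0, 0, 0], [0, 0, 0, 4]]

The characteristic polynomial is det(xI - A) = x^3(x - 4), so the eigenvalues are 0 (algebraic multiplicity 3), 4 (algebraic multiplicity 1).

For λ = 0: rank(A) = 3, rank(A^2) = 2, rank(A^3) = 1. The eigenspace has dimension 4 - 3 = 1, so there is 1 Jordan block; the rank sequence gives block sizes [3].

For λ = 4: algebraic multiplicity 1 gives one 1×1 block.

Assembling the blocks gives the Jordan form J above.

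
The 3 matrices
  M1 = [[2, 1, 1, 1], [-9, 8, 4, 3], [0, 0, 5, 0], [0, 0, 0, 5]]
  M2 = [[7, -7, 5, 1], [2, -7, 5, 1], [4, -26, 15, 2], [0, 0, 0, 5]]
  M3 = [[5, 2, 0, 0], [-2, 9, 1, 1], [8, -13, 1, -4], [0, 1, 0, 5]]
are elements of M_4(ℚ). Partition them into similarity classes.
1 class: {M1, M2, M3}

Characteristic polynomials: χ_{M1} = (x - 5)^4, χ_{M2} = (x - 5)^4, χ_{M3} = (x - 5)^4.

{M1, M2, M3}: invariant factors x - 5, (x - 5)^3.

Matrices are similar if and only if their invariant-factor lists agree; the partition into similarity classes is {M1, M2, M3}.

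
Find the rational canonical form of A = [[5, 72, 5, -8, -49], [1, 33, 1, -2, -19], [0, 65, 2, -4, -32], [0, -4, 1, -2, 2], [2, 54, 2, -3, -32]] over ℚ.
R = [[0, 0, 0, 0, -2], [1, 0, 0, 0, -17], [0, 1, 0, 0, -36], [0, 0, 1, 0, 2], [0, 0, 0, 1, 6]]

The invariant factors of A (the non-unit diagonal entries of the Smith normal form of xI - A over ℚ[x]) are (x + 2)(x^2 - 4x - 1)^2, each dividing the next. The characteristic polynomial is their product, (x + 2)(x^2 - 4x - 1)^2.

The rational canonical form is the block-diagonal matrix of companion matrices C(f_i):
R = [[0, 0, 0, 0, -2], [1, 0, 0, 0, -17], [0, 1, 0, 0, -36], [0, 0, 1, 0, 2], [0, 0, 0, 1, 6]].

Note the characteristic polynomial does not split into linear factors over ℚ, so A has no Jordan form over ℚ; the rational canonical form exists over any field.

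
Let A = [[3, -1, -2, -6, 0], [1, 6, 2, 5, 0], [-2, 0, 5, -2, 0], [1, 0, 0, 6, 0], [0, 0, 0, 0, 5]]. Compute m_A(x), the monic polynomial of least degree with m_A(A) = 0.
m_A(x) = (x - 5)^3

The characteristic polynomial factors as (x - 5)^5. The minimal polynomial is ∏(x - λ)^{k_λ} where k_λ is the size of the largest Jordan block at λ.

For λ = 5: rank(A - 5I) = 2, and the largest Jordan block has size 3 (the smallest k with rank((A - 5I)^k) = rank((A - 5I)^(k+1))).

So m_A(x) = (x - 5)^3.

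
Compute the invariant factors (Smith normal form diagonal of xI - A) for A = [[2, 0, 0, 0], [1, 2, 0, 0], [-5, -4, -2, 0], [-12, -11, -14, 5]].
The Jordan structure of A has elementary divisors (x + 2), (x - 2)^2, (x - 5). Arranging the block sizes at each eigenvalue in decreasing order and taking row products gives the invariant factors.

Invariant factors (smallest first, each dividing the next): (x - 5)(x - 2)^2(x + 2).

Check: the last factor (x - 5)(x - 2)^2(x + 2) is the minimal polynomial, and the product (x - 5)(x - 2)^2(x + 2) is the characteristic polynomial.

(x - 5)(x - 2)^2(x + 2)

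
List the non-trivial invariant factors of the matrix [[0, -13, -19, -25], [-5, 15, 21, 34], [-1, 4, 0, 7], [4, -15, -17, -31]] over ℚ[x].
(x + 4)^2, (x + 4)^2

The Jordan structure of A has elementary divisors (x + 4)^2, (x + 4)^2. Arranging the block sizes at each eigenvalue in decreasing order and taking row products gives the invariant factors.

Invariant factors (smallest first, each dividing the next): (x + 4)^2, (x + 4)^2.

Check: the last factor (x + 4)^2 is the minimal polynomial, and the product (x + 4)^4 is the characteristic polynomial.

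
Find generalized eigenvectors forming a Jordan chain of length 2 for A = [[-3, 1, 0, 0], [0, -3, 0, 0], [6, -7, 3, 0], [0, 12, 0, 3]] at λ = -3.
We seek v_1 ∈ ker((A + 3I)^2) \ ker(A + 3I), then set v_{i+1} = (A + 3I) v_i.

One such chain is v_1 = [[-2, 1, 3, -2]]^T, v_2 = [[1, 0, -1, 0]]^T. Check: (A + 3I) v_2 = [[0, 0, 0, 0]]^T = 0.

v_1 = [[-2, 1, 3, -2]]^T, v_2 = [[1, 0, -1, 0]]^T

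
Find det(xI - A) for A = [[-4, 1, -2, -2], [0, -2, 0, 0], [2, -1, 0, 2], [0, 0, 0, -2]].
χ_A(x) = (x + 2)^4

xI - A = [[x + 4, -1, 2, 2], [0, x + 2, 0, 0], [-2, 1, x, -2], [0, 0, 0, x + 2]].

Expanding det(xI - A) along the first row:
det(xI - A) = + (x + 4)·det([[x + 2, 0, 0], [1, x, -2], [0, 0, x + 2]]) - (-1)·det([[0, 0, 0], [-2, x, -2], [0, 0, x + 2]]) + (2)·det([[0, x + 2, 0], [-2, 1, -2], [0, 0, x + 2]]) - (2)·det([[0, x + 2, 0], [-2, 1, x], [0, 0, 0]]).

Evaluating gives χ_A(x) = x^4 + 8x^3 + 24x^2 + 32x + 16 = (x + 2)^4.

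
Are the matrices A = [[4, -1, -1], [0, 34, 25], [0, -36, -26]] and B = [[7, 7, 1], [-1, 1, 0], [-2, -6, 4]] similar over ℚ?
Yes.

Two matrices over a field are similar if and only if they have the same invariant factors.

Both A and B have characteristic polynomial (x - 4)^3 and minimal polynomial (x - 4)^3. Computing further, both have invariant factors (x - 4)^3. Hence A and B are similar.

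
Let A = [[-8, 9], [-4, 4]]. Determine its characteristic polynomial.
χ_A(x) = (x + 2)^2

xI - A = [[x + 8, -9], [4, x - 4]].

Expanding det(xI - A) along the first row:
det(xI - A) = + (x + 8)·det([[x - 4]]) - (-9)·det([[4]]).

Evaluating gives χ_A(x) = x^2 + 4x + 4 = (x + 2)^2.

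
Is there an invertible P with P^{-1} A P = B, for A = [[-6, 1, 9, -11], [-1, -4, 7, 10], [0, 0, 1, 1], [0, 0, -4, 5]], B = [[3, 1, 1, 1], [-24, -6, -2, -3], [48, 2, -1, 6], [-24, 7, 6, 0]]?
Two matrices over a field are similar if and only if they have the same invariant factors.

Both A and B have characteristic polynomial (x - 3)^2(x + 5)^2 and minimal polynomial (x - 3)^2(x + 5)^2. Computing further, both have invariant factors (x - 3)^2(x + 5)^2. Hence A and B are similar.

Yes.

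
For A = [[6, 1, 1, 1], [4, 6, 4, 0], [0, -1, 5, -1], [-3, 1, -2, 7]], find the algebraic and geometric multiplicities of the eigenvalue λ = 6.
algebraic multiplicity 4, geometric multiplicity 2

The characteristic polynomial is (x - 6)^4, so the factor x - 6 appears with exponent 4: the algebraic multiplicity is 4.

rank(A - 6I) = 2, so the eigenspace has dimension 4 - 2 = 2: the geometric multiplicity is 2.

Since 2 < 4, A is not diagonalizable.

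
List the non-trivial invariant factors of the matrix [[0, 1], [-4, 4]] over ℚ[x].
The Jordan structure of A has elementary divisors (x - 2)^2. Arranging the block sizes at each eigenvalue in decreasing order and taking row products gives the invariant factors.

Invariant factors (smallest first, each dividing the next): (x - 2)^2.

Check: the last factor (x - 2)^2 is the minimal polynomial, and the product (x - 2)^2 is the characteristic polynomial.

(x - 2)^2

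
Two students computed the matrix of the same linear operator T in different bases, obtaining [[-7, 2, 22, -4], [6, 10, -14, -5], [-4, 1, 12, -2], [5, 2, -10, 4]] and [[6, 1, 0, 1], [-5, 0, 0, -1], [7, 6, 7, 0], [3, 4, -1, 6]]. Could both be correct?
Two matrices over a field are similar if and only if they have the same invariant factors.

Both A and B have characteristic polynomial (x - 6)^3(x - 1) and minimal polynomial (x - 6)^3(x - 1). Computing further, both have invariant factors (x - 6)^3(x - 1). Hence A and B are similar.

Yes.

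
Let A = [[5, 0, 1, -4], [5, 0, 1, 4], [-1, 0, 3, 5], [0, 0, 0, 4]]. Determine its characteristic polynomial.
χ_A(x) = x(x - 4)^3

xI - A = [[x - 5, 0, -1, 4], [-5, x, -1, -4], [1, 0, x - 3, -5], [0, 0, 0, x - 4]].

Expanding det(xI - A) along the first row:
det(xI - A) = + (x - 5)·det([[x, -1, -4], [0, x - 3, -5], [0, 0, x - 4]]) - (0)·det([[-5, -1, -4], [1, x - 3, -5], [0, 0, x - 4]]) + (-1)·det([[-5, x, -4], [1, 0, -5], [0, 0, x - 4]]) - (4)·det([[-5, x, -1], [1, 0, x - 3], [0, 0, 0]]).

Evaluating gives χ_A(x) = x^4 - 12x^3 + 48x^2 - 64x = x(x - 4)^3.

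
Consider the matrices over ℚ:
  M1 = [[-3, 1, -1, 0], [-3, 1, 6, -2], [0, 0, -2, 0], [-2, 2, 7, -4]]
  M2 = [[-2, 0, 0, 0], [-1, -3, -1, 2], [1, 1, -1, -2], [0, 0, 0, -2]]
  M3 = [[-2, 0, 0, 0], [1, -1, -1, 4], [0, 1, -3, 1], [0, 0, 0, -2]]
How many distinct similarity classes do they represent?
Characteristic polynomials: χ_{M1} = (x + 2)^4, χ_{M2} = (x + 2)^4, χ_{M3} = (x + 2)^4.

{M1, M3}: invariant factors x + 2, (x + 2)^3.

{M2}: invariant factors x + 2, x + 2, (x + 2)^2.

Matrices are similar if and only if their invariant-factor lists agree; the partition into similarity classes is {M1, M3}, {M2}.

2 classes: {M1, M3}, {M2}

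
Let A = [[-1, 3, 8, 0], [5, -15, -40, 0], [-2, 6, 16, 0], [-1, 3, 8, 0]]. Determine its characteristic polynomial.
xI - A = [[x + 1, -3, -8, 0], [-5, x + 15, 40, 0], [2, -6, x - 16, 0], [1, -3, -8, x]].

Expanding det(xI - A) along the first row:
det(xI - A) = + (x + 1)·det([[x + 15, 40, 0], [-6, x - 16, 0], [-3, -8, x]]) - (-3)·det([[-5, 40, 0], [2, x - 16, 0], [1, -8, x]]) + (-8)·det([[-5, x + 15, 0], [2, -6, 0], [1, -3, x]]) - (0)·det([[-5, x + 15, 40], [2, -6, x - 16], [1, -3, -8]]).

Evaluating gives χ_A(x) = x^4.

χ_A(x) = x^4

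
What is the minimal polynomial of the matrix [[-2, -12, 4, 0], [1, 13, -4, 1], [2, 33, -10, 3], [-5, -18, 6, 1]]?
The characteristic polynomial factors as x^2(x - 1)^2. The minimal polynomial is ∏(x - λ)^{k_λ} where k_λ is the size of the largest Jordan block at λ.

For λ = 0: rank(A) = 3, and the largest Jordan block has size 2 (the smallest k with rank(A^k) = rank(A^(k+1))).
For λ = 1: rank(A - I) = 3, and the largest Jordan block has size 2 (the smallest k with rank((A - I)^k) = rank((A - I)^(k+1))).

So m_A(x) = x^2(x - 1)^2.

m_A(x) = x^2(x - 1)^2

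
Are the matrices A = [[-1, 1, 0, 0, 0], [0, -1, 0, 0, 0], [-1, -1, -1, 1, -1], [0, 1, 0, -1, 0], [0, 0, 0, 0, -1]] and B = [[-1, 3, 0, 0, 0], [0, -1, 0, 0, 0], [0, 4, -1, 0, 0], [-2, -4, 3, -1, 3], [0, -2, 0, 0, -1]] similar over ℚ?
Two matrices over a field are similar if and only if they have the same invariant factors.

Both A and B have characteristic polynomial (x + 1)^5 and minimal polynomial (x + 1)^2. Computing further, both have invariant factors x + 1, (x + 1)^2, (x + 1)^2. Hence A and B are similar.

Yes.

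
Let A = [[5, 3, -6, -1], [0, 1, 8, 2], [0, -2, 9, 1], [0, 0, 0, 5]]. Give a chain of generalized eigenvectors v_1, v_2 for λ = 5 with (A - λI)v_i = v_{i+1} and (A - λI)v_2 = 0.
v_1 = [[-5, 1, 0, 2]]^T, v_2 = [[1, 0, 0, 0]]^T

We seek v_1 ∈ ker((A - 5I)^2) \ ker(A - 5I), then set v_{i+1} = (A - 5I) v_i.

One such chain is v_1 = [[-5, 1, 0, 2]]^T, v_2 = [[1, 0, 0, 0]]^T. Check: (A - 5I) v_2 = [[0, 0, 0, 0]]^T = 0.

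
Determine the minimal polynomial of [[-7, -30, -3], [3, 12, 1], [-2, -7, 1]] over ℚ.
m_A(x) = (x - 2)^3

The characteristic polynomial factors as (x - 2)^3. The minimal polynomial is ∏(x - λ)^{k_λ} where k_λ is the size of the largest Jordan block at λ.

For λ = 2: rank(A - 2I) = 2, and the largest Jordan block has size 3 (the smallest k with rank((A - 2I)^k) = rank((A - 2I)^(k+1))).

So m_A(x) = (x - 2)^3.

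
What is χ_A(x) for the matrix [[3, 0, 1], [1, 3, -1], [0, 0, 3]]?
χ_A(x) = (x - 3)^3

xI - A = [[x - 3, 0, -1], [-1, x - 3, 1], [0, 0, x - 3]].

Expanding det(xI - A) along the first row:
det(xI - A) = + (x - 3)·det([[x - 3, 1], [0, x - 3]]) - (0)·det([[-1, 1], [0, x - 3]]) + (-1)·det([[-1, x - 3], [0, 0]]).

Evaluating gives χ_A(x) = x^3 - 9x^2 + 27x - 27 = (x - 3)^3.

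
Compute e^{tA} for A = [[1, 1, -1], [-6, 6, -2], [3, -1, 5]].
A has Jordan form J = [[4, 1, 0], [0, 4, 0], [0, 0, 4]] with A = PJP^{-1}, so e^{tA} = P e^{tJ} P^{-1}.

For a Jordan block J_k(λ), e^{tJ_k(λ)} = e^{λt} · (I + tN + t^2 N^2/2! + ... + t^{k-1} N^{k-1}/(k-1)!) where N is the nilpotent superdiagonal part.

Assembling the blocks and conjugating back gives the entries of e^{tA} as shown above.

e^{tA} = [[(1 - 3*t)*e^{4*t}, t*e^{4*t}, -t*e^{4*t}], [-6*t*e^{4*t}, (2*t + 1)*e^{4*t}, -2*t*e^{4*t}], [3*t*e^{4*t}, -t*e^{4*t}, (t + 1)*e^{4*t}]]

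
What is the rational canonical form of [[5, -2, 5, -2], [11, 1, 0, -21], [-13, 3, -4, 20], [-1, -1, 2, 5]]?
The invariant factors of A (the non-unit diagonal entries of the Smith normal form of xI - A over ℚ[x]) are (x - 4)(x - 1)^3, each dividing the next. The characteristic polynomial is their product, (x - 4)(x - 1)^3.

The rational canonical form is the block-diagonal matrix of companion matrices C(f_i):
R = [[0, 0, 0, -4], [1, 0, 0, 13], [0, 1, 0, -15], [0, 0, 1, 7]].

R = [[0, 0, 0, -4], [1, 0, 0, 13], [0, 1, 0, -15], [0, 0, 1, 7]]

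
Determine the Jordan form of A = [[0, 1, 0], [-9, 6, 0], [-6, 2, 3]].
J = [[3, 1, 0], [0, 3, 0], [0, 0, 3]]

The characteristic polynomial is det(xI - A) = (x - 3)^3, so the eigenvalues are 3 (algebraic multiplicity 3).

For λ = 3: rank(A - 3I) = 1, rank((A - 3I)^2) = 0. The eigenspace has dimension 3 - 1 = 2, so there are 2 Jordan blocks; the rank sequence gives block sizes [2, 1].

Assembling the blocks gives the Jordan form J above.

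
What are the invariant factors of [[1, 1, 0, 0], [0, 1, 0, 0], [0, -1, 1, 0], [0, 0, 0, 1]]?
x - 1, x - 1, (x - 1)^2

The Jordan structure of A has elementary divisors (x - 1)^2, (x - 1), (x - 1). Arranging the block sizes at each eigenvalue in decreasing order and taking row products gives the invariant factors.

Invariant factors (smallest first, each dividing the next): x - 1, x - 1, (x - 1)^2.

Check: the last factor (x - 1)^2 is the minimal polynomial, and the product (x - 1)^4 is the characteristic polynomial.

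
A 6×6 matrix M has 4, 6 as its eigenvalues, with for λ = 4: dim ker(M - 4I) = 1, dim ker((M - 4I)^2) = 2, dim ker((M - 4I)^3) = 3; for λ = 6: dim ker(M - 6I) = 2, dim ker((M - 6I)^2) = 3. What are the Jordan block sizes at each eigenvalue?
Jordan blocks: (4, 3), (6, 2), (6, 1)

λ = 4: successive nullity increments [1, 1, 1] count blocks of size ≥ k; block sizes are [3].
λ = 6: successive nullity increments [2, 1] count blocks of size ≥ k; block sizes are [2, 1].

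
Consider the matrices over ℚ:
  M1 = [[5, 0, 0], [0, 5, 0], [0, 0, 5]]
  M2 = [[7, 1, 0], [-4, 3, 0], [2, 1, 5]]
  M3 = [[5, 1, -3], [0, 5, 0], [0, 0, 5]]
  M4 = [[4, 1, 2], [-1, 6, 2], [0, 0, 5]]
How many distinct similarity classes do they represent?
Characteristic polynomials: χ_{M1} = (x - 5)^3, χ_{M2} = (x - 5)^3, χ_{M3} = (x - 5)^3, χ_{M4} = (x - 5)^3.

{M1}: invariant factors x - 5, x - 5, x - 5.

{M2, M3, M4}: invariant factors x - 5, (x - 5)^2.

Matrices are similar if and only if their invariant-factor lists agree; the partition into similarity classes is {M1}, {M2, M3, M4}.

2 classes: {M1}, {M2, M3, M4}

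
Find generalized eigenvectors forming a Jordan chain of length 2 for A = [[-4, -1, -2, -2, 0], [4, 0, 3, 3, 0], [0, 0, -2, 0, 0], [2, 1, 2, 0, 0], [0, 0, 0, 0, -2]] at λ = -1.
We seek v_1 ∈ ker((A + I)^2) \ ker(A + I), then set v_{i+1} = (A + I) v_i.

One such chain is v_1 = [[-1, 2, 0, 1, 0]]^T, v_2 = [[-1, 1, 0, 1, 0]]^T. Check: (A + I) v_2 = [[0, 0, 0, 0, 0]]^T = 0.

v_1 = [[-1, 2, 0, 1, 0]]^T, v_2 = [[-1, 1, 0, 1, 0]]^T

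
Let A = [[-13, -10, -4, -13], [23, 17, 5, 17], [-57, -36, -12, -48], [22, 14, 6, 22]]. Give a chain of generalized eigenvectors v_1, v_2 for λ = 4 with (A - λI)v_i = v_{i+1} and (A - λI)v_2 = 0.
v_1 = [[-1, 2, -3, 1]]^T, v_2 = [[-4, 5, -15, 6]]^T

We seek v_1 ∈ ker((A - 4I)^2) \ ker(A - 4I), then set v_{i+1} = (A - 4I) v_i.

One such chain is v_1 = [[-1, 2, -3, 1]]^T, v_2 = [[-4, 5, -15, 6]]^T. Check: (A - 4I) v_2 = [[0, 0, 0, 0]]^T = 0.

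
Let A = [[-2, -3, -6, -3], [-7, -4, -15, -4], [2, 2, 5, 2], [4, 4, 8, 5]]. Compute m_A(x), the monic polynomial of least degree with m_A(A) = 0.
m_A(x) = (x - 1)^3

The characteristic polynomial factors as (x - 1)^4. The minimal polynomial is ∏(x - λ)^{k_λ} where k_λ is the size of the largest Jordan block at λ.

For λ = 1: rank(A - I) = 2, and the largest Jordan block has size 3 (the smallest k with rank((A - I)^k) = rank((A - I)^(k+1))).

So m_A(x) = (x - 1)^3.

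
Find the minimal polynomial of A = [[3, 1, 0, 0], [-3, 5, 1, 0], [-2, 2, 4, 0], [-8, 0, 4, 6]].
m_A(x) = (x - 6)(x - 4)^3

The characteristic polynomial factors as (x - 6)(x - 4)^3. The minimal polynomial is ∏(x - λ)^{k_λ} where k_λ is the size of the largest Jordan block at λ.

For λ = 4: rank(A - 4I) = 3, and the largest Jordan block has size 3 (the smallest k with rank((A - 4I)^k) = rank((A - 4I)^(k+1))).
For λ = 6: rank(A - 6I) = 3, and the largest Jordan block has size 1 (the smallest k with rank((A - 6I)^k) = rank((A - 6I)^(k+1))).

So m_A(x) = (x - 6)(x - 4)^3.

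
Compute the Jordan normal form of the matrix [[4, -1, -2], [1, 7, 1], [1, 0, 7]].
The characteristic polynomial is det(xI - A) = (x - 6)^3, so the eigenvalues are 6 (algebraic multiplicity 3).

For λ = 6: rank(A - 6I) = 2, rank((A - 6I)^2) = 1, rank((A - 6I)^3) = 0. The eigenspace has dimension 3 - 2 = 1, so there is 1 Jordan block; the rank sequence gives block sizes [3].

Assembling the blocks gives the Jordan form J above.

J = [[6, 1, 0], [0, 6, 1], [0, 0, 6]]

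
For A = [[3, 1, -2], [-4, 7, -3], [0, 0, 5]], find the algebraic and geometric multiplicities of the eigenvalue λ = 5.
algebraic multiplicity 3, geometric multiplicity 1

The characteristic polynomial is (x - 5)^3, so the factor x - 5 appears with exponent 3: the algebraic multiplicity is 3.

rank(A - 5I) = 2, so the eigenspace has dimension 3 - 2 = 1: the geometric multiplicity is 1.

Since 1 < 3, A is not diagonalizable.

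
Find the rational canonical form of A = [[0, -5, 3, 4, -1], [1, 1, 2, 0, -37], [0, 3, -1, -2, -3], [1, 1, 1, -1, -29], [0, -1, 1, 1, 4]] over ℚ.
R = [[0, 0, 0, 0, -12], [1, 0, 0, 0, -40], [0, 1, 0, 0, -27], [0, 0, 1, 0, 13], [0, 0, 0, 1, 3]]

The invariant factors of A (the non-unit diagonal entries of the Smith normal form of xI - A over ℚ[x]) are (x + 3)(x^2 - 3x - 2)^2, each dividing the next. The characteristic polynomial is their product, (x + 3)(x^2 - 3x - 2)^2.

The rational canonical form is the block-diagonal matrix of companion matrices C(f_i):
R = [[0, 0, 0, 0, -12], [1, 0, 0, 0, -40], [0, 1, 0, 0, -27], [0, 0, 1, 0, 13], [0, 0, 0, 1, 3]].

Note the characteristic polynomial does not split into linear factors over ℚ, so A has no Jordan form over ℚ; the rational canonical form exists over any field.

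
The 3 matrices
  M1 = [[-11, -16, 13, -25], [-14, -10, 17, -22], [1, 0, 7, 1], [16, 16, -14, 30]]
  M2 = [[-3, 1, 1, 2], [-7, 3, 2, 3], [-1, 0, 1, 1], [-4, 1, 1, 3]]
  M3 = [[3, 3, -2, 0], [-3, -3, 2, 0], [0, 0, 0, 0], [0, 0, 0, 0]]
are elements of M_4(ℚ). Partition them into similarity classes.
3 classes: {M1}, {M2}, {M3}

Characteristic polynomials: χ_{M1} = (x - 6)^3(x + 2), χ_{M2} = (x - 1)^4, χ_{M3} = x^4.

{M1}: invariant factors (x - 6)^3(x + 2).

{M2}: invariant factors (x - 1)^2, (x - 1)^2.

{M3}: invariant factors x, x, x^2.

Matrices are similar if and only if their invariant-factor lists agree; the partition into similarity classes is {M1}, {M2}, {M3}.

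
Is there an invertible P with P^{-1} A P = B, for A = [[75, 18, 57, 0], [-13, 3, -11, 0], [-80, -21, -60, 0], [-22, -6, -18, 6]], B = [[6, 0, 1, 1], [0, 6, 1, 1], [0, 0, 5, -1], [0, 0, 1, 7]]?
No.

Both have characteristic polynomial (x - 6)^4, but the minimal polynomial of A is (x - 6)^3 while the minimal polynomial of B is (x - 6)^2. The minimal polynomial is a similarity invariant, so A and B are not similar.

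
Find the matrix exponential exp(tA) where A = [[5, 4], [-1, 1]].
A has Jordan form J = [[3, 1], [0, 3]] with A = PJP^{-1}, so e^{tA} = P e^{tJ} P^{-1}.

For a Jordan block J_k(λ), e^{tJ_k(λ)} = e^{λt} · (I + tN + t^2 N^2/2! + ... + t^{k-1} N^{k-1}/(k-1)!) where N is the nilpotent superdiagonal part.

Assembling the blocks and conjugating back gives the entries of e^{tA} as shown above.

e^{tA} = [[(2*t + 1)*e^{3*t}, 4*t*e^{3*t}], [-t*e^{3*t}, (1 - 2*t)*e^{3*t}]]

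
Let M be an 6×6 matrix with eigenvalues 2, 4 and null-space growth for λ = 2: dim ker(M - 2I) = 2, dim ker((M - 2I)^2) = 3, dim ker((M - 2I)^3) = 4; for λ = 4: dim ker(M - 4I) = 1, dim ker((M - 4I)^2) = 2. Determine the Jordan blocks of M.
λ = 2: successive nullity increments [2, 1, 1] count blocks of size ≥ k; block sizes are [3, 1].
λ = 4: successive nullity increments [1, 1] count blocks of size ≥ k; block sizes are [2].

Jordan blocks: (2, 3), (2, 1), (4, 2)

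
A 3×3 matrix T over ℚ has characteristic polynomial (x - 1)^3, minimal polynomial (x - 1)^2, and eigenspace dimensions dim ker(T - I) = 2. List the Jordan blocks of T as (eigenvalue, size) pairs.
Jordan blocks: (1, 2), (1, 1)

λ = 1: algebraic multiplicity 3 (exponent in χ_T), largest block size 2 (exponent in m_T), 2 blocks (geometric multiplicity). These force block sizes [2, 1].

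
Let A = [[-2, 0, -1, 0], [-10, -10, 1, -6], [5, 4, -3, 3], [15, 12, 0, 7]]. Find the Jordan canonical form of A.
J = [[-2, 1, 0, 0], [0, -2, 1, 0], [0, 0, -2, 0], [0, 0, 0, -2]]

The characteristic polynomial is det(xI - A) = (x + 2)^4, so the eigenvalues are -2 (algebraic multiplicity 4).

For λ = -2: rank(A + 2I) = 2, rank((A + 2I)^2) = 1, rank((A + 2I)^3) = 0. The eigenspace has dimension 4 - 2 = 2, so there are 2 Jordan blocks; the rank sequence gives block sizes [3, 1].

Assembling the blocks gives the Jordan form J above.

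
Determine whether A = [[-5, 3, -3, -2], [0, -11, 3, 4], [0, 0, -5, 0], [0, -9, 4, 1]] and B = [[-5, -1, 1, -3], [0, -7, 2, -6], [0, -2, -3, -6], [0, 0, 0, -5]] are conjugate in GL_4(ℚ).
No.

Both have characteristic polynomial (x + 5)^4, but the minimal polynomial of A is (x + 5)^3 while the minimal polynomial of B is (x + 5)^2. The minimal polynomial is a similarity invariant, so A and B are not similar.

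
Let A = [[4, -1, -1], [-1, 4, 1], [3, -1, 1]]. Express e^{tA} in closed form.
A has Jordan form J = [[3, 1, 0], [0, 3, 1], [0, 0, 3]] with A = PJP^{-1}, so e^{tA} = P e^{tJ} P^{-1}.

For a Jordan block J_k(λ), e^{tJ_k(λ)} = e^{λt} · (I + tN + t^2 N^2/2! + ... + t^{k-1} N^{k-1}/(k-1)!) where N is the nilpotent superdiagonal part.

Assembling the blocks and conjugating back gives the entries of e^{tA} as shown above.

e^{tA} = [[(-t^2/2 + t + 1)*e^{3*t}, t*(-t - 2)*e^{3*t}/2, -t*e^{3*t}], [t*(t - 2)*e^{3*t}/2, (t^2/2 + t + 1)*e^{3*t}, t*e^{3*t}], [t*(3 - t)*e^{3*t}, -t*(t + 1)*e^{3*t}, (1 - 2*t)*e^{3*t}]]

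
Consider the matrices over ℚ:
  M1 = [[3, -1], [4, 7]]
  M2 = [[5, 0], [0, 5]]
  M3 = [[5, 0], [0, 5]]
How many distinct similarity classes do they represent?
Characteristic polynomials: χ_{M1} = (x - 5)^2, χ_{M2} = (x - 5)^2, χ_{M3} = (x - 5)^2.

{M1}: invariant factors (x - 5)^2.

{M2, M3}: invariant factors x - 5, x - 5.

Matrices are similar if and only if their invariant-factor lists agree; the partition into similarity classes is {M1}, {M2, M3}.

2 classes: {M1}, {M2, M3}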